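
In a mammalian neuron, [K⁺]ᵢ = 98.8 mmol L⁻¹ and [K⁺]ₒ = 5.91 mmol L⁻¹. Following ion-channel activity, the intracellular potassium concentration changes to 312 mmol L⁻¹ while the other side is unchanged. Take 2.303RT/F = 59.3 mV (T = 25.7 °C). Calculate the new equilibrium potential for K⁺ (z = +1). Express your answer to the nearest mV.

-102 mV

After the shift: [K⁺]_out = 5.91, [K⁺]_in = 312 mmol L⁻¹.
E_new = (59.3/1)·log₁₀(5.91/312) = 59.30 · (-1.7226) = -102.15 mV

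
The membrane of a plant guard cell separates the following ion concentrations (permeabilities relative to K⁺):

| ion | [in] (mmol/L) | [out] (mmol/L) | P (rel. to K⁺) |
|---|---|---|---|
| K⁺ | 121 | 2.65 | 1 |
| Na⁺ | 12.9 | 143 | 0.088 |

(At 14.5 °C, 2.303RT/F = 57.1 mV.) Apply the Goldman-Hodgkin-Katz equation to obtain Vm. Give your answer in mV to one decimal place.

-51.6 mV

Vm = 57.1 · log₁₀[(Σ P·[cation]ₒ + Σ P·[anion]ᵢ) / (Σ P·[cation]ᵢ + Σ P·[anion]ₒ)]
Numerator = 1×2.65 + 0.088×143 = 15.23
Denominator = 1×121 + 0.088×12.9 = 122.1
Vm = 57.1 · log₁₀(0.12473) = 57.1 × (-0.9040) = -51.62 mV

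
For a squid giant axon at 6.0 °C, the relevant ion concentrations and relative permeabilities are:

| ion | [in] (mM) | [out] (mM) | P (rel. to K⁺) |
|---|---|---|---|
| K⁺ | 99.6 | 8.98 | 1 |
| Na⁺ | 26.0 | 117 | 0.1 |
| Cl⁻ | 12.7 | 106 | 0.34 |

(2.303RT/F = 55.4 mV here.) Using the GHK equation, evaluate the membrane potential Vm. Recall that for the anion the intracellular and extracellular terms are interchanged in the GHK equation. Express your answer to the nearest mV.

-41 mV

Vm = 55.4 · log₁₀[(Σ P·[cation]ₒ + Σ P·[anion]ᵢ) / (Σ P·[cation]ᵢ + Σ P·[anion]ₒ)]
Numerator = 1×8.98 + 0.1×117 + 0.34×12.7 = 25
Denominator = 1×99.6 + 0.1×26.0 + 0.34×106 = 138.2
Vm = 55.4 · log₁₀(0.18083) = 55.4 × (-0.7427) = -41.15 mV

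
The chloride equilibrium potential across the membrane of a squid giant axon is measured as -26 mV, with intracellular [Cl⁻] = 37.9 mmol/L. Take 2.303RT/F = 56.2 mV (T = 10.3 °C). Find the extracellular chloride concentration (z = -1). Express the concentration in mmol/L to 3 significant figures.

110 mmol/L

Nernst: E = (56.2/-1) · log₁₀([out]/[in]), so log₁₀([out]/[in]) = -26.0 × -1 / 56.2 = 0.4626.
[out]/[in] = 10^(0.4626) = 2.902.
[out] = 2.902 × 37.9 = 110 mmol/L.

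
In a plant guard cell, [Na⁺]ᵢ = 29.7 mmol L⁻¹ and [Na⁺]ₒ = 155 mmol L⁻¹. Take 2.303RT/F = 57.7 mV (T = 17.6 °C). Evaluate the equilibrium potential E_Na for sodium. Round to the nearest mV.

41 mV

E = (57.7/z) · log₁₀([Na⁺]_out/[Na⁺]_in) with z = +1.
= (57.7/1) · log₁₀(155/29.7) = 57.70 · log₁₀(5.219)
= 57.70 · (0.7176) = 41.40 mV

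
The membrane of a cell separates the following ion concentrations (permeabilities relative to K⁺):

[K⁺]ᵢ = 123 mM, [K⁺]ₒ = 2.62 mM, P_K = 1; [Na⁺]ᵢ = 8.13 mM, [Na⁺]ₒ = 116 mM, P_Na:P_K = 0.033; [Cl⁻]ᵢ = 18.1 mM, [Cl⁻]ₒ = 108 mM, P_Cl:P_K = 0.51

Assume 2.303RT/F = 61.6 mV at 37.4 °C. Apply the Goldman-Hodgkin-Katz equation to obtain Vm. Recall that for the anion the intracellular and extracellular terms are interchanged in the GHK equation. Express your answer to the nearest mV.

-65 mV

Vm = 61.6 · log₁₀[(Σ P·[cation]ₒ + Σ P·[anion]ᵢ) / (Σ P·[cation]ᵢ + Σ P·[anion]ₒ)]
Numerator = 1×2.62 + 0.033×116 + 0.51×18.1 = 15.68
Denominator = 1×123 + 0.033×8.13 + 0.51×108 = 178.3
Vm = 61.6 · log₁₀(0.087912) = 61.6 × (-1.0560) = -65.05 mV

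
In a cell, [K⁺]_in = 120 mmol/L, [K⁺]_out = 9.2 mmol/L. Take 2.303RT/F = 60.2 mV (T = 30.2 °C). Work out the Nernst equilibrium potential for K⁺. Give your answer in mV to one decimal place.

-67.1 mV

E = (60.2/z) · log₁₀([K⁺]_out/[K⁺]_in) with z = +1.
= (60.2/1) · log₁₀(9.2/120) = 60.20 · log₁₀(0.07667)
= 60.20 · (-1.1154) = -67.15 mV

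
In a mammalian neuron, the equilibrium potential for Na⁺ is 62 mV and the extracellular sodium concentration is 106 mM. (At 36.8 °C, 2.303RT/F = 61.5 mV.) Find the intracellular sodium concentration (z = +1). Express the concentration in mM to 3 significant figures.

Nernst: E = (61.5/1) · log₁₀([out]/[in]), so log₁₀([out]/[in]) = 62.0 × 1 / 61.5 = 1.0081.
[out]/[in] = 10^(1.0081) = 10.19.
[in] = 106 / 10.19 = 10.4 mM.

10.4 mM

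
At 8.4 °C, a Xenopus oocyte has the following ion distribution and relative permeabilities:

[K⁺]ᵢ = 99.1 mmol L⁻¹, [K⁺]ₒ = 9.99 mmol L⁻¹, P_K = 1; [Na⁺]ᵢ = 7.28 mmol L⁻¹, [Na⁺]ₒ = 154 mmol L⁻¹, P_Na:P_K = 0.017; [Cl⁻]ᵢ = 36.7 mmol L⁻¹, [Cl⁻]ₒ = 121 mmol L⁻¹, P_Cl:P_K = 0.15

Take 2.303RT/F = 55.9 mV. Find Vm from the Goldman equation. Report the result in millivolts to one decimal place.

Vm = 55.9 · log₁₀[(Σ P·[cation]ₒ + Σ P·[anion]ᵢ) / (Σ P·[cation]ᵢ + Σ P·[anion]ₒ)]
Numerator = 1×9.99 + 0.017×154 + 0.15×36.7 = 18.11
Denominator = 1×99.1 + 0.017×7.28 + 0.15×121 = 117.4
Vm = 55.9 · log₁₀(0.15432) = 55.9 × (-0.8116) = -45.37 mV

-45.4 mV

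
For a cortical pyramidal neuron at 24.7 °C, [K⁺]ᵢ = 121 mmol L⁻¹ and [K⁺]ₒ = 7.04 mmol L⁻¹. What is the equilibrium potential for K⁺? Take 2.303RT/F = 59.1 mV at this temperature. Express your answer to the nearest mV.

E = (59.1/z) · log₁₀([K⁺]_out/[K⁺]_in) with z = +1.
= (59.1/1) · log₁₀(7.04/121) = 59.10 · log₁₀(0.05818)
= 59.10 · (-1.2352) = -73.00 mV

-73 mV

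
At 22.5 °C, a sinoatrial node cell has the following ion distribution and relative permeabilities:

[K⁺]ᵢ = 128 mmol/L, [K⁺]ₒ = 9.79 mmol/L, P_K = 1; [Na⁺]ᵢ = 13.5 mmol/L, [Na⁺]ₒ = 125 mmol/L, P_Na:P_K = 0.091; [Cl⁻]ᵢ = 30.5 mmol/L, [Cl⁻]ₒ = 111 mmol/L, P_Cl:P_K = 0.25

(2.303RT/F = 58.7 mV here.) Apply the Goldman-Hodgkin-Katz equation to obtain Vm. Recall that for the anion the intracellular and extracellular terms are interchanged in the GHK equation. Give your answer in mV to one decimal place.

Vm = 58.7 · log₁₀[(Σ P·[cation]ₒ + Σ P·[anion]ᵢ) / (Σ P·[cation]ᵢ + Σ P·[anion]ₒ)]
Numerator = 1×9.79 + 0.091×125 + 0.25×30.5 = 28.79
Denominator = 1×128 + 0.091×13.5 + 0.25×111 = 157
Vm = 58.7 · log₁₀(0.1834) = 58.7 × (-0.7366) = -43.24 mV

-43.2 mV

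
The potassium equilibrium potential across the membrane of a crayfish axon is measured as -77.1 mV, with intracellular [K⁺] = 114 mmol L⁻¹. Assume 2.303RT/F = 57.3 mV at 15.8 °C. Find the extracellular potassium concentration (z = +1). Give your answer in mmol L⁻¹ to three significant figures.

5.14 mmol L⁻¹

Nernst: E = (57.3/1) · log₁₀([out]/[in]), so log₁₀([out]/[in]) = -77.1 × 1 / 57.3 = -1.3455.
[out]/[in] = 10^(-1.3455) = 0.04513.
[out] = 0.04513 × 114 = 5.145 mmol L⁻¹.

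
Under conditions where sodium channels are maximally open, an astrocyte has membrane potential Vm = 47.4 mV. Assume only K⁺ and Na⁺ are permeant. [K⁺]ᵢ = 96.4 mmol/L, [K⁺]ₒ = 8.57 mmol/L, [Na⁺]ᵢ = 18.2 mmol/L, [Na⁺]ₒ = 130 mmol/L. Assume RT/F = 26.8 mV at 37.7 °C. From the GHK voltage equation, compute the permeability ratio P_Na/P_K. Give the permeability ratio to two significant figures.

24

Let α = P_Na/P_K. GHK: Vm = 26.8·ln[(Kₒ + α·Naₒ)/(Kᵢ + α·Naᵢ)].
e^(Vm/26.8) = e^(47.4/26.8) = 5.863
So 5.863·(Kᵢ + α·Naᵢ) = Kₒ + α·Naₒ → α = (5.863·96.4 − 8.57) / (130.0 − 5.863·18.2)
α = (565.2 − 8.57) / (130.0 − 106.7) = 556.6/23.29 = 23.9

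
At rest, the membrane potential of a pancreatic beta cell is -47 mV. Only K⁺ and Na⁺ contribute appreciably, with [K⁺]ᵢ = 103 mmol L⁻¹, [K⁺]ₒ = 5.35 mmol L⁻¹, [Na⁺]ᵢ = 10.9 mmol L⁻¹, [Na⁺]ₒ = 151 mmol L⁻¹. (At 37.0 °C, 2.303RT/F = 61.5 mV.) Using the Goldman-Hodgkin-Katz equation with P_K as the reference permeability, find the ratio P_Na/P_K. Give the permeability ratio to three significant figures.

Let α = P_Na/P_K. GHK: Vm = 61.5·log₁₀[(Kₒ + α·Naₒ)/(Kᵢ + α·Naᵢ)].
10^(Vm/61.5) = 10^(-47.0/61.5) = 0.1721
So 0.1721·(Kᵢ + α·Naᵢ) = Kₒ + α·Naₒ → α = (0.1721·103.0 − 5.35) / (151.0 − 0.1721·10.9)
α = (17.73 − 5.35) / (151.0 − 1.876) = 12.38/149.1 = 0.08299

0.0830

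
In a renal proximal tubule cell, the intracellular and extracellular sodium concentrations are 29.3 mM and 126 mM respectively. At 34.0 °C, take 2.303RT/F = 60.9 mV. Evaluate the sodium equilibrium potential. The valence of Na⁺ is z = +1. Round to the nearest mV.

E = (60.9/z) · log₁₀([Na⁺]_out/[Na⁺]_in) with z = +1.
= (60.9/1) · log₁₀(126/29.3) = 60.90 · log₁₀(4.3)
= 60.90 · (0.6335) = 38.58 mV

39 mV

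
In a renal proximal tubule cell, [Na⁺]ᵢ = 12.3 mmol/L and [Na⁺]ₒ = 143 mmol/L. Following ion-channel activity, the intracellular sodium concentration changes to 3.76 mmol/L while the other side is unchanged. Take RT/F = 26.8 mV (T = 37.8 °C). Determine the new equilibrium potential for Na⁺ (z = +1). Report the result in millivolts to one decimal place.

After the shift: [Na⁺]_out = 143, [Na⁺]_in = 3.76 mmol/L.
E_new = (26.8/1)·ln(143/3.76) = 26.80 · (3.6384) = 97.51 mV

97.5 mV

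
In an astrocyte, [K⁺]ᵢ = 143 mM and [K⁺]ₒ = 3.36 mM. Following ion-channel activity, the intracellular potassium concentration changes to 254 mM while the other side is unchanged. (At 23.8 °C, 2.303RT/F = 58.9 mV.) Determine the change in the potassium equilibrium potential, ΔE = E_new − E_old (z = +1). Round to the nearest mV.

E_old = (58.9/1)·log₁₀(3.36/143) = -95.95 mV
E_new = (58.9/1)·log₁₀(3.36/254) = -110.64 mV
ΔE = -110.64 − (-95.95) = -14.70 mV

-15 mV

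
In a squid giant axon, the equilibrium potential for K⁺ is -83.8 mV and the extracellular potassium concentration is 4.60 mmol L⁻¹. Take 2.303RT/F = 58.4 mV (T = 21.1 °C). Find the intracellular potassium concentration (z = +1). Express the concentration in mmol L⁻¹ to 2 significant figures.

130 mmol L⁻¹

Nernst: E = (58.4/1) · log₁₀([out]/[in]), so log₁₀([out]/[in]) = -83.8 × 1 / 58.4 = -1.4349.
[out]/[in] = 10^(-1.4349) = 0.03673.
[in] = 4.60 / 0.03673 = 125.2 mmol L⁻¹.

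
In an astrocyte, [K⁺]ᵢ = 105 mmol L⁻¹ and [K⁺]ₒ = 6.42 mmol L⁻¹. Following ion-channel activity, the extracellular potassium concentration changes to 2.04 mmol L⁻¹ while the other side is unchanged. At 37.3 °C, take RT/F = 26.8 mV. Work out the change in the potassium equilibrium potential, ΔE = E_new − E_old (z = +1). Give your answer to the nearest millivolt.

-31 mV

E_old = (26.8/1)·ln(6.42/105) = -74.89 mV
E_new = (26.8/1)·ln(2.04/105) = -105.62 mV
ΔE = -105.62 − (-74.89) = -30.73 mV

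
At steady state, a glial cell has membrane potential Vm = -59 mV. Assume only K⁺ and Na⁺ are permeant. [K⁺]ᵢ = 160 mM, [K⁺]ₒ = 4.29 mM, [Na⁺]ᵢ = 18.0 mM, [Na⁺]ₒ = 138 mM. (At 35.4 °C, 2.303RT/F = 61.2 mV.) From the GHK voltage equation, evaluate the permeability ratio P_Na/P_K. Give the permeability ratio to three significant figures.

Let α = P_Na/P_K. GHK: Vm = 61.2·log₁₀[(Kₒ + α·Naₒ)/(Kᵢ + α·Naᵢ)].
10^(Vm/61.2) = 10^(-59.0/61.2) = 0.10863
So 0.10863·(Kᵢ + α·Naᵢ) = Kₒ + α·Naₒ → α = (0.10863·160.0 − 4.29) / (138.0 − 0.10863·18.0)
α = (17.38 − 4.29) / (138.0 − 1.955) = 13.09/136 = 0.09622

0.0962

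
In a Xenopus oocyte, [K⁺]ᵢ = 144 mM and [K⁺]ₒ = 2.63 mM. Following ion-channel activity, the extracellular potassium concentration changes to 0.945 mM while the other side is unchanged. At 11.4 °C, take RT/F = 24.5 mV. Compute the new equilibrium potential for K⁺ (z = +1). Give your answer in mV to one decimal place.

After the shift: [K⁺]_out = 0.945, [K⁺]_in = 144 mM.
E_new = (24.5/1)·ln(0.945/144) = 24.50 · (-5.0264) = -123.15 mV

-123.1 mV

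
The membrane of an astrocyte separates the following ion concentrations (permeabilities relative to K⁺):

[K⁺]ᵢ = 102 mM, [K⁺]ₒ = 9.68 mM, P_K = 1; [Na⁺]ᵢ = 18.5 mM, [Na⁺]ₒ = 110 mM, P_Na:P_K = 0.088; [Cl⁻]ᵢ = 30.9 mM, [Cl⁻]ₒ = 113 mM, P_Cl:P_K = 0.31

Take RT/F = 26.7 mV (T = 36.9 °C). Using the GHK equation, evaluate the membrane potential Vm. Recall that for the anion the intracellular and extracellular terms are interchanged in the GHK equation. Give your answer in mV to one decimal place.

-41.8 mV

Vm = 26.7 · ln[(Σ P·[cation]ₒ + Σ P·[anion]ᵢ) / (Σ P·[cation]ᵢ + Σ P·[anion]ₒ)]
Numerator = 1×9.68 + 0.088×110 + 0.31×30.9 = 28.94
Denominator = 1×102 + 0.088×18.5 + 0.31×113 = 138.7
Vm = 26.7 · ln(0.20871) = 26.7 × (-1.5668) = -41.83 mV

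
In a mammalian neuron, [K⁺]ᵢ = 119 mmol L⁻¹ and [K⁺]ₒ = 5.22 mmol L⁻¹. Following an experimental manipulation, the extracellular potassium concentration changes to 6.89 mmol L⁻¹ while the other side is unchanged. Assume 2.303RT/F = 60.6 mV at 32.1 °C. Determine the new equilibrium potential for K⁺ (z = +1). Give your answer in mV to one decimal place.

-75.0 mV

After the shift: [K⁺]_out = 6.89, [K⁺]_in = 119 mmol L⁻¹.
E_new = (60.6/1)·log₁₀(6.89/119) = 60.60 · (-1.2373) = -74.98 mV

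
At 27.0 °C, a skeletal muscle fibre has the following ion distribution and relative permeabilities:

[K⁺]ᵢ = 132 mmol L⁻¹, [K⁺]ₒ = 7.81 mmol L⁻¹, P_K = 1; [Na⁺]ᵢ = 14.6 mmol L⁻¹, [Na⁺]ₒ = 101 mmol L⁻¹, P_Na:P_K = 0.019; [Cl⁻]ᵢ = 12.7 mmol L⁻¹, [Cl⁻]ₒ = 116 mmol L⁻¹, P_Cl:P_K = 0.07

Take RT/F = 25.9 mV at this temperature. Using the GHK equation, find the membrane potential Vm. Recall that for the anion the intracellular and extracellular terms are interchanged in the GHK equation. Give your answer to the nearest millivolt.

-67 mV

Vm = 25.9 · ln[(Σ P·[cation]ₒ + Σ P·[anion]ᵢ) / (Σ P·[cation]ᵢ + Σ P·[anion]ₒ)]
Numerator = 1×7.81 + 0.019×101 + 0.07×12.7 = 10.62
Denominator = 1×132 + 0.019×14.6 + 0.07×116 = 140.4
Vm = 25.9 · ln(0.075628) = 25.9 × (-2.5819) = -66.87 mV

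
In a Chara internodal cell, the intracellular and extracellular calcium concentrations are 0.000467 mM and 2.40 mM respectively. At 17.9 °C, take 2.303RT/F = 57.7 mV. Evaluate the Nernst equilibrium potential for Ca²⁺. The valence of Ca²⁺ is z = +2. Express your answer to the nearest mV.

E = (57.7/z) · log₁₀([Ca²⁺]_out/[Ca²⁺]_in) with z = +2.
= (57.7/2) · log₁₀(2.40/0.000467) = 28.85 · log₁₀(5139)
= 28.85 · (3.7109) = 107.06 mV

107 mV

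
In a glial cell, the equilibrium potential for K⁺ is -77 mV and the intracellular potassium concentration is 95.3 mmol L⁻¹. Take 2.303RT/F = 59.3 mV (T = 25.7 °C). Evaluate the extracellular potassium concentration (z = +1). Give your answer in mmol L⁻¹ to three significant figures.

Nernst: E = (59.3/1) · log₁₀([out]/[in]), so log₁₀([out]/[in]) = -77.0 × 1 / 59.3 = -1.2985.
[out]/[in] = 10^(-1.2985) = 0.05029.
[out] = 0.05029 × 95.3 = 4.793 mmol L⁻¹.

4.79 mmol L⁻¹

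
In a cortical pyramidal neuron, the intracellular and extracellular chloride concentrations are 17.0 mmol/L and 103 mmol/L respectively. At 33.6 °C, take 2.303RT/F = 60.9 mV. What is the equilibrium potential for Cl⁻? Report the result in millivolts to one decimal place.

E = (60.9/z) · log₁₀([Cl⁻]_out/[Cl⁻]_in) with z = -1.
For an anion, dividing by z = -1 reverses the sign.
= (60.9/-1) · log₁₀(103/17.0) = -60.90 · log₁₀(6.059)
= -60.90 · (0.7824) = -47.65 mV

-47.6 mV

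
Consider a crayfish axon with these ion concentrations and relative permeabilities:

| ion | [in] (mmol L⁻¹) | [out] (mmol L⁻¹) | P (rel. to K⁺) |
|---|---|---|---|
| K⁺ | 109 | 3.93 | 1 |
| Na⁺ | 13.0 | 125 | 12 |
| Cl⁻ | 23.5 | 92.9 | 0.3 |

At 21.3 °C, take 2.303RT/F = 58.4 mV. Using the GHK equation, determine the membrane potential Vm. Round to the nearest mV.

42 mV

Vm = 58.4 · log₁₀[(Σ P·[cation]ₒ + Σ P·[anion]ᵢ) / (Σ P·[cation]ᵢ + Σ P·[anion]ₒ)]
Numerator = 1×3.93 + 12×125 + 0.3×23.5 = 1511
Denominator = 1×109 + 12×13.0 + 0.3×92.9 = 292.9
Vm = 58.4 · log₁₀(5.1592) = 58.4 × (0.7126) = 41.61 mV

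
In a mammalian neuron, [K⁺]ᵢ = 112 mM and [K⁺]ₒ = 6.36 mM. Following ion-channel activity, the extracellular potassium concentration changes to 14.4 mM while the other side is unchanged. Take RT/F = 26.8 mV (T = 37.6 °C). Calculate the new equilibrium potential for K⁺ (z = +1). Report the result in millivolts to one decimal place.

After the shift: [K⁺]_out = 14.4, [K⁺]_in = 112 mM.
E_new = (26.8/1)·ln(14.4/112) = 26.80 · (-2.0513) = -54.97 mV

-55.0 mV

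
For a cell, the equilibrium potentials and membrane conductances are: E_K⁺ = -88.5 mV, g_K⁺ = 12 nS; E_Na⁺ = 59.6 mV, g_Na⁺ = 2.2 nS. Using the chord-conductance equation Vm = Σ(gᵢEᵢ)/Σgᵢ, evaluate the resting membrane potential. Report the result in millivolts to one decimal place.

Σ gᵢEᵢ = 12·(-88.5) + 2.2·(59.6) = -930.88
Σ gᵢ = 12 + 2.2 = 14.2
Vm = -930.88 / 14.2 = -65.55 mV

-65.6 mV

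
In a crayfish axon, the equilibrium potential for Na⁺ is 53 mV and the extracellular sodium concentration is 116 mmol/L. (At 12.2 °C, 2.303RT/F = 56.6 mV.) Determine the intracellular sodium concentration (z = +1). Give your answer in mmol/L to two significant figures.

Nernst: E = (56.6/1) · log₁₀([out]/[in]), so log₁₀([out]/[in]) = 53.0 × 1 / 56.6 = 0.9364.
[out]/[in] = 10^(0.9364) = 8.638.
[in] = 116 / 8.638 = 13.43 mmol/L.

13 mmol/L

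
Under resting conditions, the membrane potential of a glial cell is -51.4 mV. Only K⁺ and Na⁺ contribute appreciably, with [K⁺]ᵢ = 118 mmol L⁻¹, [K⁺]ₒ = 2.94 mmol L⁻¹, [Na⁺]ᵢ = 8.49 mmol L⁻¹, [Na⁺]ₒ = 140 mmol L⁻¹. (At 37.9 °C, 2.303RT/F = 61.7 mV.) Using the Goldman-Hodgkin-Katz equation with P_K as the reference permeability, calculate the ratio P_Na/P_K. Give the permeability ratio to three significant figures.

0.104

Let α = P_Na/P_K. GHK: Vm = 61.7·log₁₀[(Kₒ + α·Naₒ)/(Kᵢ + α·Naᵢ)].
10^(Vm/61.7) = 10^(-51.4/61.7) = 0.14687
So 0.14687·(Kᵢ + α·Naᵢ) = Kₒ + α·Naₒ → α = (0.14687·118.0 − 2.94) / (140.0 − 0.14687·8.49)
α = (17.33 − 2.94) / (140.0 − 1.247) = 14.39/138.8 = 0.1037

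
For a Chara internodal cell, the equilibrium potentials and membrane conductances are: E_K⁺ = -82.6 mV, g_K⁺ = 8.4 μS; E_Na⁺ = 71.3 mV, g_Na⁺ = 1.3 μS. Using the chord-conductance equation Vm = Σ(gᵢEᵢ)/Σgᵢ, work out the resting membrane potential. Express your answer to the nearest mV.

Σ gᵢEᵢ = 8.4·(-82.6) + 1.3·(71.3) = -601.15
Σ gᵢ = 8.4 + 1.3 = 9.7
Vm = -601.15 / 9.7 = -61.97 mV

-62 mV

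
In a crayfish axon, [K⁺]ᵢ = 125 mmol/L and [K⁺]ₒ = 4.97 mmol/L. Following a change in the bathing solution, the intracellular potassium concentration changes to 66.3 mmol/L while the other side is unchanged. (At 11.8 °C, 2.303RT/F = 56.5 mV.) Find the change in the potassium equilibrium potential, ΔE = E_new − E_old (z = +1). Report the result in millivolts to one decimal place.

15.6 mV

E_old = (56.5/1)·log₁₀(4.97/125) = -79.13 mV
E_new = (56.5/1)·log₁₀(4.97/66.3) = -63.57 mV
ΔE = -63.57 − (-79.13) = 15.56 mV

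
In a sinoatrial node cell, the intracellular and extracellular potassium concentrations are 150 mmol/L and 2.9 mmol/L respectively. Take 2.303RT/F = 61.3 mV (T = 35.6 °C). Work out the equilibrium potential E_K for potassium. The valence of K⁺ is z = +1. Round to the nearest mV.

-105 mV

E = (61.3/z) · log₁₀([K⁺]_out/[K⁺]_in) with z = +1.
= (61.3/1) · log₁₀(2.9/150) = 61.30 · log₁₀(0.01933)
= 61.30 · (-1.7137) = -105.05 mV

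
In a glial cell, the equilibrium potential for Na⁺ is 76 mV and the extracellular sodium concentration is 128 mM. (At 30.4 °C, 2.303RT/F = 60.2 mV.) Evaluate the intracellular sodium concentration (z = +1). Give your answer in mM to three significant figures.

6.99 mM

Nernst: E = (60.2/1) · log₁₀([out]/[in]), so log₁₀([out]/[in]) = 76.0 × 1 / 60.2 = 1.2625.
[out]/[in] = 10^(1.2625) = 18.3.
[in] = 128 / 18.3 = 6.994 mM.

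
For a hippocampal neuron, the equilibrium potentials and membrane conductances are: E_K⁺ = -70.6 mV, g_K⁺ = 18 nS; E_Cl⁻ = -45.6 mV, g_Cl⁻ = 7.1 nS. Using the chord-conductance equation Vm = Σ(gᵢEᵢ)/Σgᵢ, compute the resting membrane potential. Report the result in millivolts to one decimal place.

Σ gᵢEᵢ = 18·(-70.6) + 7.1·(-45.6) = -1594.56
Σ gᵢ = 18 + 7.1 = 25.1
Vm = -1594.56 / 25.1 = -63.53 mV

-63.5 mV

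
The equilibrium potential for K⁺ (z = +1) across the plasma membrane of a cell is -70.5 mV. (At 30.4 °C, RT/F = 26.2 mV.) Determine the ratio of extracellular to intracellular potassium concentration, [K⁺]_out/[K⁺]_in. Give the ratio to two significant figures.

0.068

ln([out]/[in]) = E·z/(26.2) = -70.5 × 1 / 26.2 = -2.6908
[out]/[in] = e^(-2.6908) = 0.06782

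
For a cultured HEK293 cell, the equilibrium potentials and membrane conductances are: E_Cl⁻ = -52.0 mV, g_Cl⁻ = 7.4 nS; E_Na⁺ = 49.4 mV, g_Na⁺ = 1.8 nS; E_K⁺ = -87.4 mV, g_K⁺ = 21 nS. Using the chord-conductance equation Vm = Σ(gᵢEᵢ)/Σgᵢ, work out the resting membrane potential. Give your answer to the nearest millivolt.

-71 mV

Σ gᵢEᵢ = 7.4·(-52.0) + 1.8·(49.4) + 21·(-87.4) = -2131.28
Σ gᵢ = 7.4 + 1.8 + 21 = 30.2
Vm = -2131.28 / 30.2 = -70.57 mV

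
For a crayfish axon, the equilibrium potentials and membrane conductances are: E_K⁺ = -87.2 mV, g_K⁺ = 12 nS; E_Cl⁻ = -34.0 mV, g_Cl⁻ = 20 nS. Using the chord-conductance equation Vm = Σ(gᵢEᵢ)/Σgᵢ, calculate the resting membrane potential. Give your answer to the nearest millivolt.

Σ gᵢEᵢ = 12·(-87.2) + 20·(-34.0) = -1726.40
Σ gᵢ = 12 + 20 = 32
Vm = -1726.40 / 32 = -53.95 mV

-54 mV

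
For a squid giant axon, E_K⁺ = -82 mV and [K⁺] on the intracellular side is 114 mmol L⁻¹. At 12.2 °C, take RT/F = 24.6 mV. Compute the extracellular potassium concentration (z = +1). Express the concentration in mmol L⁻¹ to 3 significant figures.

Nernst: E = (24.6/1) · ln([out]/[in]), so ln([out]/[in]) = -82.0 × 1 / 24.6 = -3.3333.
[out]/[in] = e^(-3.3333) = 0.03567.
[out] = 0.03567 × 114 = 4.067 mmol L⁻¹.

4.07 mmol L⁻¹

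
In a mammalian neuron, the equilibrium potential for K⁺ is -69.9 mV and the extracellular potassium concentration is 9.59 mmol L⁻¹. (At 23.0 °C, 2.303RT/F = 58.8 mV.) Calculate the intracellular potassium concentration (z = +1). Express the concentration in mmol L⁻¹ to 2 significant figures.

150 mmol L⁻¹

Nernst: E = (58.8/1) · log₁₀([out]/[in]), so log₁₀([out]/[in]) = -69.9 × 1 / 58.8 = -1.1888.
[out]/[in] = 10^(-1.1888) = 0.06475.
[in] = 9.59 / 0.06475 = 148.1 mmol L⁻¹.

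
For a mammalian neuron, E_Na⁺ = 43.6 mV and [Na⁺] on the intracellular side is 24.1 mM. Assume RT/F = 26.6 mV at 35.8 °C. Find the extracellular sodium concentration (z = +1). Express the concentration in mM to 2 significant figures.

Nernst: E = (26.6/1) · ln([out]/[in]), so ln([out]/[in]) = 43.6 × 1 / 26.6 = 1.6391.
[out]/[in] = e^(1.6391) = 5.151.
[out] = 5.151 × 24.1 = 124.1 mM.

120 mM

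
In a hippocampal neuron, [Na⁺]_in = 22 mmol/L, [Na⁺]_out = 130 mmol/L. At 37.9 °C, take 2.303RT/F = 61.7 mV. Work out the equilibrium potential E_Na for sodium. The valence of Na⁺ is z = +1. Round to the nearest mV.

48 mV

E = (61.7/z) · log₁₀([Na⁺]_out/[Na⁺]_in) with z = +1.
= (61.7/1) · log₁₀(130/22) = 61.70 · log₁₀(5.909)
= 61.70 · (0.7715) = 47.60 mV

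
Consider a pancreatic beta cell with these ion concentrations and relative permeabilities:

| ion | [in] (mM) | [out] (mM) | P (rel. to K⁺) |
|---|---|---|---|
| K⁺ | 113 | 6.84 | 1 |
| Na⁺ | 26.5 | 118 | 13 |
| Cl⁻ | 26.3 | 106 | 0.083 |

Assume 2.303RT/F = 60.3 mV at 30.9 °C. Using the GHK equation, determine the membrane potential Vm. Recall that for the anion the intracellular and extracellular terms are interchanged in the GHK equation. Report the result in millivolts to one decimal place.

31.3 mV

Vm = 60.3 · log₁₀[(Σ P·[cation]ₒ + Σ P·[anion]ᵢ) / (Σ P·[cation]ᵢ + Σ P·[anion]ₒ)]
Numerator = 1×6.84 + 13×118 + 0.083×26.3 = 1543
Denominator = 1×113 + 13×26.5 + 0.083×106 = 466.3
Vm = 60.3 · log₁₀(3.3091) = 60.3 × (0.5197) = 31.34 mV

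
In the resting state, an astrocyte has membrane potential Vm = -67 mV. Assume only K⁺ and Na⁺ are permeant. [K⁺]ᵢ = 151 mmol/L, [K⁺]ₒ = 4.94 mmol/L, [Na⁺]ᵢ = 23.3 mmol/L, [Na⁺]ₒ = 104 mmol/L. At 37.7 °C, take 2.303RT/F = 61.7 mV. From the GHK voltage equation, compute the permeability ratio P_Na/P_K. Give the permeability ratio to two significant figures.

Let α = P_Na/P_K. GHK: Vm = 61.7·log₁₀[(Kₒ + α·Naₒ)/(Kᵢ + α·Naᵢ)].
10^(Vm/61.7) = 10^(-67.0/61.7) = 0.082054
So 0.082054·(Kᵢ + α·Naᵢ) = Kₒ + α·Naₒ → α = (0.082054·151.0 − 4.94) / (104.0 − 0.082054·23.3)
α = (12.39 − 4.94) / (104.0 − 1.912) = 7.45/102.1 = 0.07298

0.073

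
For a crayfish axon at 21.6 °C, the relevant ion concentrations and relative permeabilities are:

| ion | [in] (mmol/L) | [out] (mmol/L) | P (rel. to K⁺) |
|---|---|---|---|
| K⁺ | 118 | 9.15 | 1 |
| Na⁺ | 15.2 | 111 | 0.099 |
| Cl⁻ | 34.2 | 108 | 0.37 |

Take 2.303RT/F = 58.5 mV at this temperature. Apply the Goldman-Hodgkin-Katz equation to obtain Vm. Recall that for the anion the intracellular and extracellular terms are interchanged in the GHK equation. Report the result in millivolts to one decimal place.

Vm = 58.5 · log₁₀[(Σ P·[cation]ₒ + Σ P·[anion]ᵢ) / (Σ P·[cation]ᵢ + Σ P·[anion]ₒ)]
Numerator = 1×9.15 + 0.099×111 + 0.37×34.2 = 32.79
Denominator = 1×118 + 0.099×15.2 + 0.37×108 = 159.5
Vm = 58.5 · log₁₀(0.20564) = 58.5 × (-0.6869) = -40.18 mV

-40.2 mV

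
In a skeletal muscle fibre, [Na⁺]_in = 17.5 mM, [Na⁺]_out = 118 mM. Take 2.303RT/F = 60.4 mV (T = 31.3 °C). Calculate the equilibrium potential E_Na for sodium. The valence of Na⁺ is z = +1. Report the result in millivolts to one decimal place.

50.1 mV

E = (60.4/z) · log₁₀([Na⁺]_out/[Na⁺]_in) with z = +1.
= (60.4/1) · log₁₀(118/17.5) = 60.40 · log₁₀(6.743)
= 60.40 · (0.8288) = 50.06 mV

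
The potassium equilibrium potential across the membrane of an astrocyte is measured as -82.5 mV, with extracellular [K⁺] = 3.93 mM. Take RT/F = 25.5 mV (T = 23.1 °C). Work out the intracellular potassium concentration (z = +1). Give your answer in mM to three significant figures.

Nernst: E = (25.5/1) · ln([out]/[in]), so ln([out]/[in]) = -82.5 × 1 / 25.5 = -3.2353.
[out]/[in] = e^(-3.2353) = 0.03935.
[in] = 3.93 / 0.03935 = 99.88 mM.

99.9 mM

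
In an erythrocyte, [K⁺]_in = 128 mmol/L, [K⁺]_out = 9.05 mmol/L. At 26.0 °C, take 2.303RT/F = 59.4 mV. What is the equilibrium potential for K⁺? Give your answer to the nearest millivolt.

-68 mV

E = (59.4/z) · log₁₀([K⁺]_out/[K⁺]_in) with z = +1.
= (59.4/1) · log₁₀(9.05/128) = 59.40 · log₁₀(0.0707)
= 59.40 · (-1.1506) = -68.34 mV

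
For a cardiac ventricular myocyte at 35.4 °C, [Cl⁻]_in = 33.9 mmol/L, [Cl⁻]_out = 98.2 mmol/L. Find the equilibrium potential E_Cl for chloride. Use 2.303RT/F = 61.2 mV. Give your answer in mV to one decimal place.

-28.3 mV

E = (61.2/z) · log₁₀([Cl⁻]_out/[Cl⁻]_in) with z = -1.
For an anion, dividing by z = -1 reverses the sign.
= (61.2/-1) · log₁₀(98.2/33.9) = -61.20 · log₁₀(2.897)
= -61.20 · (0.4619) = -28.27 mV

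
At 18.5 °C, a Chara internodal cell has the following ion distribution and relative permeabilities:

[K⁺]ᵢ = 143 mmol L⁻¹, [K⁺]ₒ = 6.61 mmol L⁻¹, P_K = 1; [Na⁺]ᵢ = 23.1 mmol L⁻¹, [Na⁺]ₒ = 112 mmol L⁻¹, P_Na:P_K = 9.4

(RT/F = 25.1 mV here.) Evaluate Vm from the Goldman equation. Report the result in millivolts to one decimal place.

27.1 mV

Vm = 25.1 · ln[(Σ P·[cation]ₒ + Σ P·[anion]ᵢ) / (Σ P·[cation]ᵢ + Σ P·[anion]ₒ)]
Numerator = 1×6.61 + 9.4×112 = 1059
Denominator = 1×143 + 9.4×23.1 = 360.1
Vm = 25.1 · ln(2.9417) = 25.1 × (1.0790) = 27.08 mV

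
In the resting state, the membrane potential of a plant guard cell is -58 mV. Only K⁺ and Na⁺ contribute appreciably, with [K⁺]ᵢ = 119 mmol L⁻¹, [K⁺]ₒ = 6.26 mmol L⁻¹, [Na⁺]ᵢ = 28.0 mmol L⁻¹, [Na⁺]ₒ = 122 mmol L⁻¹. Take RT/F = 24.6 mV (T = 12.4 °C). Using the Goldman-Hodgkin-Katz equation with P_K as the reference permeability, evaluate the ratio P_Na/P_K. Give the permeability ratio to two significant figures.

Let α = P_Na/P_K. GHK: Vm = 24.6·ln[(Kₒ + α·Naₒ)/(Kᵢ + α·Naᵢ)].
e^(Vm/24.6) = e^(-58.0/24.6) = 0.094635
So 0.094635·(Kᵢ + α·Naᵢ) = Kₒ + α·Naₒ → α = (0.094635·119.0 − 6.26) / (122.0 − 0.094635·28.0)
α = (11.26 − 6.26) / (122.0 − 2.65) = 5.002/119.4 = 0.04191

0.042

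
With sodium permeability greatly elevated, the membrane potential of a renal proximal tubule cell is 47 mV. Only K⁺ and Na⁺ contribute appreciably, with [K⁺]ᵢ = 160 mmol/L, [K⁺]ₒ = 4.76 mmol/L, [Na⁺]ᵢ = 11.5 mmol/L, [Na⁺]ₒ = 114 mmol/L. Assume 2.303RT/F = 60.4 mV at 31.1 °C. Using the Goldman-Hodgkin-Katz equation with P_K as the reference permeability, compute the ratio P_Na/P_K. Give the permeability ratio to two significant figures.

21

Let α = P_Na/P_K. GHK: Vm = 60.4·log₁₀[(Kₒ + α·Naₒ)/(Kᵢ + α·Naᵢ)].
10^(Vm/60.4) = 10^(47.0/60.4) = 5.9999
So 5.9999·(Kᵢ + α·Naᵢ) = Kₒ + α·Naₒ → α = (5.9999·160.0 − 4.76) / (114.0 − 5.9999·11.5)
α = (960 − 4.76) / (114.0 − 69) = 955.2/45 = 21.23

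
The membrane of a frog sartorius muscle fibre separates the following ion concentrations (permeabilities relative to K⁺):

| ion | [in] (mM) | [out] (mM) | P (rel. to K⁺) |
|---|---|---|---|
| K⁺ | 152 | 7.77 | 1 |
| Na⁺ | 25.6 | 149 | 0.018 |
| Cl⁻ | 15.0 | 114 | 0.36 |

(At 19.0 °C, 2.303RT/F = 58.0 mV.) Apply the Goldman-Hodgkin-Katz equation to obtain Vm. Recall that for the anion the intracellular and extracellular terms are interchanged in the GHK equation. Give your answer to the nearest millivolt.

Vm = 58.0 · log₁₀[(Σ P·[cation]ₒ + Σ P·[anion]ᵢ) / (Σ P·[cation]ᵢ + Σ P·[anion]ₒ)]
Numerator = 1×7.77 + 0.018×149 + 0.36×15.0 = 15.85
Denominator = 1×152 + 0.018×25.6 + 0.36×114 = 193.5
Vm = 58.0 · log₁₀(0.081922) = 58.0 × (-1.0866) = -63.02 mV

-63 mV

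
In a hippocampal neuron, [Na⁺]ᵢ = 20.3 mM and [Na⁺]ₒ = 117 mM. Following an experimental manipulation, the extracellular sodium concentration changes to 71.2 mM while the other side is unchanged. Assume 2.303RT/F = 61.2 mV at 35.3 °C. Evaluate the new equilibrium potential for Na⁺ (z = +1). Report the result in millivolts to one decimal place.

33.4 mV

After the shift: [Na⁺]_out = 71.2, [Na⁺]_in = 20.3 mM.
E_new = (61.2/1)·log₁₀(71.2/20.3) = 61.20 · (0.5450) = 33.35 mV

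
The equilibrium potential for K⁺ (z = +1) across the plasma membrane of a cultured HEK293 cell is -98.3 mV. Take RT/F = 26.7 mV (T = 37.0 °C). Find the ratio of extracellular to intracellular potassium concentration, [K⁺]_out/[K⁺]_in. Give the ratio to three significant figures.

0.0252

ln([out]/[in]) = E·z/(26.7) = -98.3 × 1 / 26.7 = -3.6816
[out]/[in] = e^(-3.6816) = 0.02518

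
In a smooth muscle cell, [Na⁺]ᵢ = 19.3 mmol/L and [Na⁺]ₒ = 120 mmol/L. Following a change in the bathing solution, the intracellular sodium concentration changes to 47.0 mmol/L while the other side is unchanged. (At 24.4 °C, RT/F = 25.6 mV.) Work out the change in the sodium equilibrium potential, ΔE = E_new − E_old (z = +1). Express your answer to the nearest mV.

-23 mV

E_old = (25.6/1)·ln(120/19.3) = 46.78 mV
E_new = (25.6/1)·ln(120/47.0) = 24.00 mV
ΔE = 24.00 − (46.78) = -22.79 mV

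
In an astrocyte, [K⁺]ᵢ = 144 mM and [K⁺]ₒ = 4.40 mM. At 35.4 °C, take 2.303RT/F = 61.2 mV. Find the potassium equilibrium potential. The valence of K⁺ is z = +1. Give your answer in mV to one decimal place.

E = (61.2/z) · log₁₀([K⁺]_out/[K⁺]_in) with z = +1.
= (61.2/1) · log₁₀(4.40/144) = 61.20 · log₁₀(0.03056)
= 61.20 · (-1.5149) = -92.71 mV

-92.7 mV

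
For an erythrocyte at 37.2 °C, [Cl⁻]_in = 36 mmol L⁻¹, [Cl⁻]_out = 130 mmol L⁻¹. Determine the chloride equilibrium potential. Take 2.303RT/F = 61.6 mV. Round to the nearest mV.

-34 mV

E = (61.6/z) · log₁₀([Cl⁻]_out/[Cl⁻]_in) with z = -1.
For an anion, dividing by z = -1 reverses the sign.
= (61.6/-1) · log₁₀(130/36) = -61.60 · log₁₀(3.611)
= -61.60 · (0.5576) = -34.35 mV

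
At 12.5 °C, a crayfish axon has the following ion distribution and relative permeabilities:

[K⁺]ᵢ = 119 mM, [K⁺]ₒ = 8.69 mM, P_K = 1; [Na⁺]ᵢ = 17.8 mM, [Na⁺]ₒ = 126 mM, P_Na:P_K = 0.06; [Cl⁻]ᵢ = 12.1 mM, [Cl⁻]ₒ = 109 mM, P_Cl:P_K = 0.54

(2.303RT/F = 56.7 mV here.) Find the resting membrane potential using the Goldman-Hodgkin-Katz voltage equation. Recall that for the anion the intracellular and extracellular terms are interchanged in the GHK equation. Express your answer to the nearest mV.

Vm = 56.7 · log₁₀[(Σ P·[cation]ₒ + Σ P·[anion]ᵢ) / (Σ P·[cation]ᵢ + Σ P·[anion]ₒ)]
Numerator = 1×8.69 + 0.06×126 + 0.54×12.1 = 22.78
Denominator = 1×119 + 0.06×17.8 + 0.54×109 = 178.9
Vm = 56.7 · log₁₀(0.12734) = 56.7 × (-0.8950) = -50.75 mV

-51 mV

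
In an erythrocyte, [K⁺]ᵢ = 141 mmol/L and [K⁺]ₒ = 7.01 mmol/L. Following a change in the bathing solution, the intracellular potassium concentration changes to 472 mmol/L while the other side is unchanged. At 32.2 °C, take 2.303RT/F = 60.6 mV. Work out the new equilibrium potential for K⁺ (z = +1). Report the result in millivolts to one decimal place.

-110.8 mV

After the shift: [K⁺]_out = 7.01, [K⁺]_in = 472 mmol/L.
E_new = (60.6/1)·log₁₀(7.01/472) = 60.60 · (-1.8282) = -110.79 mV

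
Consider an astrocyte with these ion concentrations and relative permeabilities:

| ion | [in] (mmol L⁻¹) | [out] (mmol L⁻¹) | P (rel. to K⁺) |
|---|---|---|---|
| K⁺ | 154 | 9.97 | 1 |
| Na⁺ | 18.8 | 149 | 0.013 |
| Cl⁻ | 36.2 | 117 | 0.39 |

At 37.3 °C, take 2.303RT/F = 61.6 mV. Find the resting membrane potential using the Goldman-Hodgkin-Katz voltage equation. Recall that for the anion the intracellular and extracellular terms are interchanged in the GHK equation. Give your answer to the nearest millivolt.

Vm = 61.6 · log₁₀[(Σ P·[cation]ₒ + Σ P·[anion]ᵢ) / (Σ P·[cation]ᵢ + Σ P·[anion]ₒ)]
Numerator = 1×9.97 + 0.013×149 + 0.39×36.2 = 26.03
Denominator = 1×154 + 0.013×18.8 + 0.39×117 = 199.9
Vm = 61.6 · log₁₀(0.13021) = 61.6 × (-0.8854) = -54.54 mV

-55 mV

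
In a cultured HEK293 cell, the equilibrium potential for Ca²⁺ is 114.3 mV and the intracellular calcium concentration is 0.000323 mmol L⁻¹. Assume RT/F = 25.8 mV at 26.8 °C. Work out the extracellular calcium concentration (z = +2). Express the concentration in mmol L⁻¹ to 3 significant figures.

2.28 mmol L⁻¹

Nernst: E = (25.8/2) · ln([out]/[in]), so ln([out]/[in]) = 114.3 × 2 / 25.8 = 8.8605.
[out]/[in] = e^(8.8605) = 7048.
[out] = 7048 × 0.000323 = 2.276 mmol L⁻¹.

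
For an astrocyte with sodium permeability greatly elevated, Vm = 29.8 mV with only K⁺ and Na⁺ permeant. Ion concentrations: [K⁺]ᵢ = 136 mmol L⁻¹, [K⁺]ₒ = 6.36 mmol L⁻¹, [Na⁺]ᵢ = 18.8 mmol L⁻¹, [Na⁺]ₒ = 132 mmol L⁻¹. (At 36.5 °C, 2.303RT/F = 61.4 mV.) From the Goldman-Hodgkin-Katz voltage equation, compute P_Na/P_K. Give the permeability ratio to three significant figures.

5.49

Let α = P_Na/P_K. GHK: Vm = 61.4·log₁₀[(Kₒ + α·Naₒ)/(Kᵢ + α·Naᵢ)].
10^(Vm/61.4) = 10^(29.8/61.4) = 3.0573
So 3.0573·(Kᵢ + α·Naᵢ) = Kₒ + α·Naₒ → α = (3.0573·136.0 − 6.36) / (132.0 − 3.0573·18.8)
α = (415.8 − 6.36) / (132.0 − 57.48) = 409.4/74.52 = 5.494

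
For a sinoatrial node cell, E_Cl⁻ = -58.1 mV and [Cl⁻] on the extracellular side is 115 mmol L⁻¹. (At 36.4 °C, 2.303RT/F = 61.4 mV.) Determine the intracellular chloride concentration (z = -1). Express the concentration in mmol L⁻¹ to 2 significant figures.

Nernst: E = (61.4/-1) · log₁₀([out]/[in]), so log₁₀([out]/[in]) = -58.1 × -1 / 61.4 = 0.9463.
[out]/[in] = 10^(0.9463) = 8.836.
[in] = 115 / 8.836 = 13.01 mmol L⁻¹.

13 mmol L⁻¹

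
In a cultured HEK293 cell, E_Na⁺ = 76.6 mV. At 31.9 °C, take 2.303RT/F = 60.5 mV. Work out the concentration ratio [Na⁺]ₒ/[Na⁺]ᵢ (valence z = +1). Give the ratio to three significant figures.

log₁₀([out]/[in]) = E·z/(60.5) = 76.6 × 1 / 60.5 = 1.2661
[out]/[in] = 10^(1.2661) = 18.46

18.5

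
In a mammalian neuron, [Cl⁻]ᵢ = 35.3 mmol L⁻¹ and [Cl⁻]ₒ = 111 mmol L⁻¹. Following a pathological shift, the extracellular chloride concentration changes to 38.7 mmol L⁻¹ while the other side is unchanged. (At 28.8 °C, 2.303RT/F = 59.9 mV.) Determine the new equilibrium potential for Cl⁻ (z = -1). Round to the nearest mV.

After the shift: [Cl⁻]_out = 38.7, [Cl⁻]_in = 35.3 mmol L⁻¹.
E_new = (59.9/-1)·log₁₀(38.7/35.3) = -59.90 · (0.0399) = -2.39 mV

-2 mV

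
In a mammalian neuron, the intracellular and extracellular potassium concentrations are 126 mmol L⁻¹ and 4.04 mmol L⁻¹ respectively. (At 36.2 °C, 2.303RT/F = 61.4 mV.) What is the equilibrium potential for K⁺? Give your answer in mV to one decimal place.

E = (61.4/z) · log₁₀([K⁺]_out/[K⁺]_in) with z = +1.
= (61.4/1) · log₁₀(4.04/126) = 61.40 · log₁₀(0.03206)
= 61.40 · (-1.4940) = -91.73 mV

-91.7 mV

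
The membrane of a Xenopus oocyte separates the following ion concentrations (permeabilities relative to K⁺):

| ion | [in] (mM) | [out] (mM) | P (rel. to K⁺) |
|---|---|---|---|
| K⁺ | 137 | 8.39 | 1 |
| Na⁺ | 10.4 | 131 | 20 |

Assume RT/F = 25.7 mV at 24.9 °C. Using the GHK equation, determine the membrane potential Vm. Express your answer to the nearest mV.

52 mV

Vm = 25.7 · ln[(Σ P·[cation]ₒ + Σ P·[anion]ᵢ) / (Σ P·[cation]ᵢ + Σ P·[anion]ₒ)]
Numerator = 1×8.39 + 20×131 = 2628
Denominator = 1×137 + 20×10.4 = 345
Vm = 25.7 · ln(7.6185) = 25.7 × (2.0306) = 52.19 mV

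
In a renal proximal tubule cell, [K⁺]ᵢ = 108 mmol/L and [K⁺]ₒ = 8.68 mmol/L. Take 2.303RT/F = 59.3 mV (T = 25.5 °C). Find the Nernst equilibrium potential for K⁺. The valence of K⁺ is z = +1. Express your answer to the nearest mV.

-65 mV

E = (59.3/z) · log₁₀([K⁺]_out/[K⁺]_in) with z = +1.
= (59.3/1) · log₁₀(8.68/108) = 59.30 · log₁₀(0.08037)
= 59.30 · (-1.0949) = -64.93 mV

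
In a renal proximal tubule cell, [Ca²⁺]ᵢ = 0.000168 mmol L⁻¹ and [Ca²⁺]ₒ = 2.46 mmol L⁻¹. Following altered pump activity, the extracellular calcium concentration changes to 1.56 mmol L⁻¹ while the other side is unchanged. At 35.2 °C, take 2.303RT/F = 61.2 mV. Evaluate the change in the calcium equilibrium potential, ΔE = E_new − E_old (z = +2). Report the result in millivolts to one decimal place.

-6.1 mV

E_old = (61.2/2)·log₁₀(2.46/0.000168) = 127.47 mV
E_new = (61.2/2)·log₁₀(1.56/0.000168) = 121.42 mV
ΔE = 121.42 − (127.47) = -6.05 mV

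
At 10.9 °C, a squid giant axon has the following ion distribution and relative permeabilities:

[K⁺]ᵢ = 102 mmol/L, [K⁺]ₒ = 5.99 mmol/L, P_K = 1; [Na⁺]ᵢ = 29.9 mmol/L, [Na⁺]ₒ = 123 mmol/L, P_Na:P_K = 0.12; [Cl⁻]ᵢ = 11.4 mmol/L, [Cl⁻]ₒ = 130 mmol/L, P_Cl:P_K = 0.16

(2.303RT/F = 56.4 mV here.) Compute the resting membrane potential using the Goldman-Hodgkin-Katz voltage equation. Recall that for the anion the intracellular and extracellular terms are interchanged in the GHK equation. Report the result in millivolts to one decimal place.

-42.2 mV

Vm = 56.4 · log₁₀[(Σ P·[cation]ₒ + Σ P·[anion]ᵢ) / (Σ P·[cation]ᵢ + Σ P·[anion]ₒ)]
Numerator = 1×5.99 + 0.12×123 + 0.16×11.4 = 22.57
Denominator = 1×102 + 0.12×29.9 + 0.16×130 = 126.4
Vm = 56.4 · log₁₀(0.17861) = 56.4 × (-0.7481) = -42.19 mV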